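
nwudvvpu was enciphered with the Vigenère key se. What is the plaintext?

Repeat the key across the ciphertext: sesesese
n(13)−s(18): -5≡21 → v
w(22)−e(4): 18 → s
u(20)−s(18): 2 → c
d(3)−e(4): -1≡25 → z
v(21)−s(18): 3 → d
v(21)−e(4): 17 → r
p(15)−s(18): -3≡23 → x
u(20)−e(4): 16 → q

vsczdrxq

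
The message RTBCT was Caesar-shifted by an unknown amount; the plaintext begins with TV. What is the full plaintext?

TVDEV

From the crib: R(17)−T(19)=-2≡24, so the shift is 24.
Subtract 24 from each ciphertext letter:
R(17): 17−24=-7≡19 → T
T(19): 19−24=-5≡21 → V
B(1): 1−24=-23≡3 → D
C(2): 2−24=-22≡4 → E
T(19): 19−24=-5≡21 → V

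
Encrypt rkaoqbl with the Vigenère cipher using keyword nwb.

Repeat the key across the message: nwbnwbn
r(17)+n(13): 30≡4 → e
k(10)+w(22): 32≡6 → g
a(0)+b(1): 1 → b
o(14)+n(13): 27≡1 → b
q(16)+w(22): 38≡12 → m
b(1)+b(1): 2 → c
l(11)+n(13): 24 → y

egbbmcy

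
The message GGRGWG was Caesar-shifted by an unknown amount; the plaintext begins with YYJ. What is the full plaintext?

YYJYOY

From the crib: G(6)−Y(24)=-18≡8, so the shift is 8.
Subtract 8 from each ciphertext letter:
G(6): 6−8=-2≡24 → Y
G(6): 6−8=-2≡24 → Y
R(17): 17−8=9 → J
G(6): 6−8=-2≡24 → Y
W(22): 22−8=14 → O
G(6): 6−8=-2≡24 → Y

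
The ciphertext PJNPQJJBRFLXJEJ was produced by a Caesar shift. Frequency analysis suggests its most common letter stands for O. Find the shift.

21

The most frequent ciphertext letter is J (appears 5 times).
J is position 9; O is position 14.
Shift = -5≡21.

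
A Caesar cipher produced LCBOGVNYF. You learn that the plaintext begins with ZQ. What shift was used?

From the crib: L(11)−Z(25)=-14≡12, so the shift is 12.

12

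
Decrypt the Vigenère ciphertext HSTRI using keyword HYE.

AUPKK

Repeat the key across the ciphertext: HYEHY
H(7)−H(7): 0 → A
S(18)−Y(24): -6≡20 → U
T(19)−E(4): 15 → P
R(17)−H(7): 10 → K
I(8)−Y(24): -16≡10 → K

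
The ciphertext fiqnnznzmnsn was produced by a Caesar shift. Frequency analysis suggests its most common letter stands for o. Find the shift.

25

The most frequent ciphertext letter is n (appears 5 times).
n is position 13; o is position 14.
Shift = -1≡25.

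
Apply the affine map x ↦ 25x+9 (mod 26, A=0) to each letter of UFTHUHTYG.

PEQCPCQLD

U(20): 25·20+9=509≡15 → P
F(5): 25·5+9=134≡4 → E
T(19): 25·19+9=484≡16 → Q
H(7): 25·7+9=184≡2 → C
U(20): 25·20+9=509≡15 → P
H(7): 25·7+9=184≡2 → C
T(19): 25·19+9=484≡16 → Q
Y(24): 25·24+9=609≡11 → L
G(6): 25·6+9=159≡3 → D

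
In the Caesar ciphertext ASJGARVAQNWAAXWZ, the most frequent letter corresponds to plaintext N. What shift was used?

The most frequent ciphertext letter is A (appears 5 times).
A is position 0; N is position 13.
Shift = -13≡13.

13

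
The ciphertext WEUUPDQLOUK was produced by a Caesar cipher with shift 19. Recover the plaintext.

W(22): 22−19=3 → D
E(4): 4−19=-15≡11 → L
U(20): 20−19=1 → B
U(20): 20−19=1 → B
P(15): 15−19=-4≡22 → W
D(3): 3−19=-16≡10 → K
Q(16): 16−19=-3≡23 → X
L(11): 11−19=-8≡18 → S
O(14): 14−19=-5≡21 → V
U(20): 20−19=1 → B
K(10): 10−19=-9≡17 → R

DLBBWKXSVBR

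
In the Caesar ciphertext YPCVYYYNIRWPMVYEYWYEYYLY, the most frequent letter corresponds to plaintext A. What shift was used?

The most frequent ciphertext letter is Y (appears 10 times).
Y is position 24; A is position 0.
Shift = 24.

24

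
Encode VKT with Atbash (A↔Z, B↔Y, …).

V(21) → E(4)
K(10) → P(15)
T(19) → G(6)

EPG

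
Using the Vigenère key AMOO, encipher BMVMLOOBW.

BYJALACPW

Repeat the key across the message: AMOOAMOOA
B(1)+A(0): 1 → B
M(12)+M(12): 24 → Y
V(21)+O(14): 35≡9 → J
M(12)+O(14): 26≡0 → A
L(11)+A(0): 11 → L
O(14)+M(12): 26≡0 → A
O(14)+O(14): 28≡2 → C
B(1)+O(14): 15 → P
W(22)+A(0): 22 → W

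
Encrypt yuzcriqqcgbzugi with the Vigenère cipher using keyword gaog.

Repeat the key across the message: gaoggaoggaoggao
y(24)+g(6): 30≡4 → e
u(20)+a(0): 20 → u
z(25)+o(14): 39≡13 → n
c(2)+g(6): 8 → i
r(17)+g(6): 23 → x
i(8)+a(0): 8 → i
q(16)+o(14): 30≡4 → e
q(16)+g(6): 22 → w
c(2)+g(6): 8 → i
g(6)+a(0): 6 → g
b(1)+o(14): 15 → p
z(25)+g(6): 31≡5 → f
u(20)+g(6): 26≡0 → a
g(6)+a(0): 6 → g
i(8)+o(14): 22 → w

eunixiewigpfagw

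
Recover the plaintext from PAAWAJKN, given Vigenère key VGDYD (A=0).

Repeat the key across the ciphertext: VGDYDVGD
P(15)−V(21): -6≡20 → U
A(0)−G(6): -6≡20 → U
A(0)−D(3): -3≡23 → X
W(22)−Y(24): -2≡24 → Y
A(0)−D(3): -3≡23 → X
J(9)−V(21): -12≡14 → O
K(10)−G(6): 4 → E
N(13)−D(3): 10 → K

UUXYXOEK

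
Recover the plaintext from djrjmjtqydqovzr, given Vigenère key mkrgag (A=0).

Repeat the key across the ciphertext: mkrgagmkrgagmkr
d(3)−m(12): -9≡17 → r
j(9)−k(10): -1≡25 → z
r(17)−r(17): 0 → a
j(9)−g(6): 3 → d
m(12)−a(0): 12 → m
j(9)−g(6): 3 → d
t(19)−m(12): 7 → h
q(16)−k(10): 6 → g
y(24)−r(17): 7 → h
d(3)−g(6): -3≡23 → x
q(16)−a(0): 16 → q
o(14)−g(6): 8 → i
v(21)−m(12): 9 → j
z(25)−k(10): 15 → p
r(17)−r(17): 0 → a

rzadmdhghxqijpa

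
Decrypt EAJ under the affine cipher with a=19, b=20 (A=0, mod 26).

The inverse of 19 mod 26 is 11, since 19·11=209≡1. Apply D(y)=11·(y−20) mod 26:
E(4): 11·(4−20)=-176≡6 → G
A(0): 11·(0−20)=-220≡14 → O
J(9): 11·(9−20)=-121≡9 → J

GOJ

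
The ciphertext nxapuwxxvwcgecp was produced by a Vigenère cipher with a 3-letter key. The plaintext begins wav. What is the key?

Subtract each crib letter from the matching ciphertext letter (mod 26):
n(13)−w(22)=-9≡17 → r
x(23)−a(0)=23 → x
a(0)−v(21)=-21≡5 → f

rxf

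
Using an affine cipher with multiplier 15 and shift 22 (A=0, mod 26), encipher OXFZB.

YDTHL

O(14): 15·14+22=232≡24 → Y
X(23): 15·23+22=367≡3 → D
F(5): 15·5+22=97≡19 → T
Z(25): 15·25+22=397≡7 → H
B(1): 15·1+22=37≡11 → L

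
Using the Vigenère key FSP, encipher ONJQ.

TFYV

Repeat the key across the message: FSPF
O(14)+F(5): 19 → T
N(13)+S(18): 31≡5 → F
J(9)+P(15): 24 → Y
Q(16)+F(5): 21 → V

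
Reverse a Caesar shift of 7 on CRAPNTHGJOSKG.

C(2): 2−7=-5≡21 → V
R(17): 17−7=10 → K
A(0): 0−7=-7≡19 → T
P(15): 15−7=8 → I
N(13): 13−7=6 → G
T(19): 19−7=12 → M
H(7): 7−7=0 → A
G(6): 6−7=-1≡25 → Z
J(9): 9−7=2 → C
O(14): 14−7=7 → H
S(18): 18−7=11 → L
K(10): 10−7=3 → D
G(6): 6−7=-1≡25 → Z

VKTIGMAZCHLDZ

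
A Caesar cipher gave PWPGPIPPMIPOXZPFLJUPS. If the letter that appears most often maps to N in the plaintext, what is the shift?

The most frequent ciphertext letter is P (appears 8 times).
P is position 15; N is position 13.
Shift = 2.

2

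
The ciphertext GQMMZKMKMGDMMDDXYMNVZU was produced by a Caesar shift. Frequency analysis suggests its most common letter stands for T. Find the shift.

The most frequent ciphertext letter is M (appears 7 times).
M is position 12; T is position 19.
Shift = -7≡19.

19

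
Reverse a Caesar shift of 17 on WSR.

FBA

W(22): 22−17=5 → F
S(18): 18−17=1 → B
R(17): 17−17=0 → A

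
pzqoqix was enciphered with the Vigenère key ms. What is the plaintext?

dheweql

Repeat the key across the ciphertext: msmsmsm
p(15)−m(12): 3 → d
z(25)−s(18): 7 → h
q(16)−m(12): 4 → e
o(14)−s(18): -4≡22 → w
q(16)−m(12): 4 → e
i(8)−s(18): -10≡16 → q
x(23)−m(12): 11 → l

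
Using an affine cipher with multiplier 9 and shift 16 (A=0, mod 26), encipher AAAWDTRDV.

A(0): 9·0+16=16 → Q
A(0): 9·0+16=16 → Q
A(0): 9·0+16=16 → Q
W(22): 9·22+16=214≡6 → G
D(3): 9·3+16=43≡17 → R
T(19): 9·19+16=187≡5 → F
R(17): 9·17+16=169≡13 → N
D(3): 9·3+16=43≡17 → R
V(21): 9·21+16=205≡23 → X

QQQGRFNRX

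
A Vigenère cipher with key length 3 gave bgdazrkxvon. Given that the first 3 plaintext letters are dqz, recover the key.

Subtract each crib letter from the matching ciphertext letter (mod 26):
b(1)−d(3)=-2≡24 → y
g(6)−q(16)=-10≡16 → q
d(3)−z(25)=-22≡4 → e

yqe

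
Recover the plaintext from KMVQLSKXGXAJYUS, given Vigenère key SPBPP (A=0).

SXUBWAVWRIIUXFD

Repeat the key across the ciphertext: SPBPPSPBPPSPBPP
K(10)−S(18): -8≡18 → S
M(12)−P(15): -3≡23 → X
V(21)−B(1): 20 → U
Q(16)−P(15): 1 → B
L(11)−P(15): -4≡22 → W
S(18)−S(18): 0 → A
K(10)−P(15): -5≡21 → V
X(23)−B(1): 22 → W
G(6)−P(15): -9≡17 → R
X(23)−P(15): 8 → I
A(0)−S(18): -18≡8 → I
J(9)−P(15): -6≡20 → U
Y(24)−B(1): 23 → X
U(20)−P(15): 5 → F
S(18)−P(15): 3 → D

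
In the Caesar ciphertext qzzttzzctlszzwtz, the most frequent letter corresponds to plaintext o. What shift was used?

11

The most frequent ciphertext letter is z (appears 7 times).
z is position 25; o is position 14.
Shift = 11.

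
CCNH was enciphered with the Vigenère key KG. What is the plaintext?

SWDB

Repeat the key across the ciphertext: KGKG
C(2)−K(10): -8≡18 → S
C(2)−G(6): -4≡22 → W
N(13)−K(10): 3 → D
H(7)−G(6): 1 → B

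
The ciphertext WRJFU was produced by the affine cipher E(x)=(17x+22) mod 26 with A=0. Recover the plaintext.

The inverse of 17 mod 26 is 23, since 17·23=391≡1. Apply D(y)=23·(y−22) mod 26:
W(22): 23·(22−22)=0 → A
R(17): 23·(17−22)=-115≡15 → P
J(9): 23·(9−22)=-299≡13 → N
F(5): 23·(5−22)=-391≡25 → Z
U(20): 23·(20−22)=-46≡6 → G

APNZG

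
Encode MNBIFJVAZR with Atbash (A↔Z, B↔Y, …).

M(12) → N(13)
N(13) → M(12)
B(1) → Y(24)
I(8) → R(17)
F(5) → U(20)
J(9) → Q(16)
V(21) → E(4)
A(0) → Z(25)
Z(25) → A(0)
R(17) → I(8)

NMYRUQEZAI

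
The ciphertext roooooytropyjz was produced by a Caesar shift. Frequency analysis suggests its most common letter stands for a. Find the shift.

14

The most frequent ciphertext letter is o (appears 6 times).
o is position 14; a is position 0.
Shift = 14.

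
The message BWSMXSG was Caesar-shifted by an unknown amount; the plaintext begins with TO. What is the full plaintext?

TOKEPKY

From the crib: B(1)−T(19)=-18≡8, so the shift is 8.
Subtract 8 from each ciphertext letter:
B(1): 1−8=-7≡19 → T
W(22): 22−8=14 → O
S(18): 18−8=10 → K
M(12): 12−8=4 → E
X(23): 23−8=15 → P
S(18): 18−8=10 → K
G(6): 6−8=-2≡24 → Y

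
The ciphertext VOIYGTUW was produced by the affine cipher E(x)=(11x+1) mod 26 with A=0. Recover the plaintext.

QNDVREXJ

The inverse of 11 mod 26 is 19, since 11·19=209≡1. Apply D(y)=19·(y−1) mod 26:
V(21): 19·(21−1)=380≡16 → Q
O(14): 19·(14−1)=247≡13 → N
I(8): 19·(8−1)=133≡3 → D
Y(24): 19·(24−1)=437≡21 → V
G(6): 19·(6−1)=95≡17 → R
T(19): 19·(19−1)=342≡4 → E
U(20): 19·(20−1)=361≡23 → X
W(22): 19·(22−1)=399≡9 → J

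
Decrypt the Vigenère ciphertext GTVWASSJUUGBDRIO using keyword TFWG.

NOZQHNWDBPKVKMMI

Repeat the key across the ciphertext: TFWGTFWGTFWGTFWG
G(6)−T(19): -13≡13 → N
T(19)−F(5): 14 → O
V(21)−W(22): -1≡25 → Z
W(22)−G(6): 16 → Q
A(0)−T(19): -19≡7 → H
S(18)−F(5): 13 → N
S(18)−W(22): -4≡22 → W
J(9)−G(6): 3 → D
U(20)−T(19): 1 → B
U(20)−F(5): 15 → P
G(6)−W(22): -16≡10 → K
B(1)−G(6): -5≡21 → V
D(3)−T(19): -16≡10 → K
R(17)−F(5): 12 → M
I(8)−W(22): -14≡12 → M
O(14)−G(6): 8 → I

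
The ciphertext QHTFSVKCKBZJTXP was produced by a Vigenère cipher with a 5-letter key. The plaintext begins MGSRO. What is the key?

EBBOE

Subtract each crib letter from the matching ciphertext letter (mod 26):
Q(16)−M(12)=4 → E
H(7)−G(6)=1 → B
T(19)−S(18)=1 → B
F(5)−R(17)=-12≡14 → O
S(18)−O(14)=4 → E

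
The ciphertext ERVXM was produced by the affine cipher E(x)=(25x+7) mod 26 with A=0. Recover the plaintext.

DQMKV

The inverse of 25 mod 26 is 25, since 25·25=625≡1. Apply D(y)=25·(y−7) mod 26:
E(4): 25·(4−7)=-75≡3 → D
R(17): 25·(17−7)=250≡16 → Q
V(21): 25·(21−7)=350≡12 → M
X(23): 25·(23−7)=400≡10 → K
M(12): 25·(12−7)=125≡21 → V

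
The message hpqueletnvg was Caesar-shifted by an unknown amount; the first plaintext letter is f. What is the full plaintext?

From the crib: h(7)−f(5)=2, so the shift is 2.
Subtract 2 from each ciphertext letter:
h(7): 7−2=5 → f
p(15): 15−2=13 → n
q(16): 16−2=14 → o
u(20): 20−2=18 → s
e(4): 4−2=2 → c
l(11): 11−2=9 → j
e(4): 4−2=2 → c
t(19): 19−2=17 → r
n(13): 13−2=11 → l
v(21): 21−2=19 → t
g(6): 6−2=4 → e

fnoscjcrlte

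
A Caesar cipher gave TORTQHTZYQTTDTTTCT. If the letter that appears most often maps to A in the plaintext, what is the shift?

19

The most frequent ciphertext letter is T (appears 9 times).
T is position 19; A is position 0.
Shift = 19.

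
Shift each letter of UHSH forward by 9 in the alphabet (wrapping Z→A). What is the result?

U(20): 20+9=29≡3 → D
H(7): 7+9=16 → Q
S(18): 18+9=27≡1 → B
H(7): 7+9=16 → Q

DQBQ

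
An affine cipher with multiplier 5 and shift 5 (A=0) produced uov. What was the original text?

dhy

The inverse of 5 mod 26 is 21, since 5·21=105≡1. Apply D(y)=21·(y−5) mod 26:
u(20): 21·(20−5)=315≡3 → d
o(14): 21·(14−5)=189≡7 → h
v(21): 21·(21−5)=336≡24 → y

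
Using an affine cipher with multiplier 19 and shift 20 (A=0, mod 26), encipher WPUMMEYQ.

WTKOOSIM

W(22): 19·22+20=438≡22 → W
P(15): 19·15+20=305≡19 → T
U(20): 19·20+20=400≡10 → K
M(12): 19·12+20=248≡14 → O
M(12): 19·12+20=248≡14 → O
E(4): 19·4+20=96≡18 → S
Y(24): 19·24+20=476≡8 → I
Q(16): 19·16+20=324≡12 → M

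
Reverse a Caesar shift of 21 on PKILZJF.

P(15): 15−21=-6≡20 → U
K(10): 10−21=-11≡15 → P
I(8): 8−21=-13≡13 → N
L(11): 11−21=-10≡16 → Q
Z(25): 25−21=4 → E
J(9): 9−21=-12≡14 → O
F(5): 5−21=-16≡10 → K

UPNQEOK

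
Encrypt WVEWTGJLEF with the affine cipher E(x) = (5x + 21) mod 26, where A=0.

W(22): 5·22+21=131≡1 → B
V(21): 5·21+21=126≡22 → W
E(4): 5·4+21=41≡15 → P
W(22): 5·22+21=131≡1 → B
T(19): 5·19+21=116≡12 → M
G(6): 5·6+21=51≡25 → Z
J(9): 5·9+21=66≡14 → O
L(11): 5·11+21=76≡24 → Y
E(4): 5·4+21=41≡15 → P
F(5): 5·5+21=46≡20 → U

BWPBMZOYPU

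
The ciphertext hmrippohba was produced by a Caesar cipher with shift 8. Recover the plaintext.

zejahhgzts

h(7): 7−8=-1≡25 → z
m(12): 12−8=4 → e
r(17): 17−8=9 → j
i(8): 8−8=0 → a
p(15): 15−8=7 → h
p(15): 15−8=7 → h
o(14): 14−8=6 → g
h(7): 7−8=-1≡25 → z
b(1): 1−8=-7≡19 → t
a(0): 0−8=-8≡18 → s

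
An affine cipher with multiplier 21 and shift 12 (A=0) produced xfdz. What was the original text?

The inverse of 21 mod 26 is 5, since 21·5=105≡1. Apply D(y)=5·(y−12) mod 26:
x(23): 5·(23−12)=55≡3 → d
f(5): 5·(5−12)=-35≡17 → r
d(3): 5·(3−12)=-45≡7 → h
z(25): 5·(25−12)=65≡13 → n

drhn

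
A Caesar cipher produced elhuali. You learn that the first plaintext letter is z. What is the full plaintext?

From the crib: e(4)−z(25)=-21≡5, so the shift is 5.
Subtract 5 from each ciphertext letter:
e(4): 4−5=-1≡25 → z
l(11): 11−5=6 → g
h(7): 7−5=2 → c
u(20): 20−5=15 → p
a(0): 0−5=-5≡21 → v
l(11): 11−5=6 → g
i(8): 8−5=3 → d

zgcpvgd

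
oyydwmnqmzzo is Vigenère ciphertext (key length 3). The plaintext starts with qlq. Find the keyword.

yni

Subtract each crib letter from the matching ciphertext letter (mod 26):
o(14)−q(16)=-2≡24 → y
y(24)−l(11)=13 → n
y(24)−q(16)=8 → i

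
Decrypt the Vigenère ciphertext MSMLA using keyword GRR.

GBVFJ

Repeat the key across the ciphertext: GRRGR
M(12)−G(6): 6 → G
S(18)−R(17): 1 → B
M(12)−R(17): -5≡21 → V
L(11)−G(6): 5 → F
A(0)−R(17): -17≡9 → J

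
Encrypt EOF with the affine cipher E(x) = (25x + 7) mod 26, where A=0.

DTC

E(4): 25·4+7=107≡3 → D
O(14): 25·14+7=357≡19 → T
F(5): 25·5+7=132≡2 → C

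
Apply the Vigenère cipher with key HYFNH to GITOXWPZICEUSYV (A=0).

NGYBEDNEVJLSXLC

Repeat the key across the message: HYFNHHYFNHHYFNH
G(6)+H(7): 13 → N
I(8)+Y(24): 32≡6 → G
T(19)+F(5): 24 → Y
O(14)+N(13): 27≡1 → B
X(23)+H(7): 30≡4 → E
W(22)+H(7): 29≡3 → D
P(15)+Y(24): 39≡13 → N
Z(25)+F(5): 30≡4 → E
I(8)+N(13): 21 → V
C(2)+H(7): 9 → J
E(4)+H(7): 11 → L
U(20)+Y(24): 44≡18 → S
S(18)+F(5): 23 → X
Y(24)+N(13): 37≡11 → L
V(21)+H(7): 28≡2 → C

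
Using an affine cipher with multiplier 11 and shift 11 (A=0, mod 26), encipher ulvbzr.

xciwaq

u(20): 11·20+11=231≡23 → x
l(11): 11·11+11=132≡2 → c
v(21): 11·21+11=242≡8 → i
b(1): 11·1+11=22 → w
z(25): 11·25+11=286≡0 → a
r(17): 11·17+11=198≡16 → q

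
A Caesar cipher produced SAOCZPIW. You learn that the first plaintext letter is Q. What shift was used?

2

From the crib: S(18)−Q(16)=2, so the shift is 2.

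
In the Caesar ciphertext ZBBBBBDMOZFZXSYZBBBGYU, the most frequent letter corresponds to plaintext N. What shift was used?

The most frequent ciphertext letter is B (appears 8 times).
B is position 1; N is position 13.
Shift = -12≡14.

14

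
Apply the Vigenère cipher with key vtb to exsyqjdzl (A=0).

zqttjkysm

Repeat the key across the message: vtbvtbvtb
e(4)+v(21): 25 → z
x(23)+t(19): 42≡16 → q
s(18)+b(1): 19 → t
y(24)+v(21): 45≡19 → t
q(16)+t(19): 35≡9 → j
j(9)+b(1): 10 → k
d(3)+v(21): 24 → y
z(25)+t(19): 44≡18 → s
l(11)+b(1): 12 → m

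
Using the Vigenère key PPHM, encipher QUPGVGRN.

FJWSKVYZ

Repeat the key across the message: PPHMPPHM
Q(16)+P(15): 31≡5 → F
U(20)+P(15): 35≡9 → J
P(15)+H(7): 22 → W
G(6)+M(12): 18 → S
V(21)+P(15): 36≡10 → K
G(6)+P(15): 21 → V
R(17)+H(7): 24 → Y
N(13)+M(12): 25 → Z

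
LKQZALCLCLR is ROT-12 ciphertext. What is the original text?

ZYENOZQZQZF

L(11): 11−12=-1≡25 → Z
K(10): 10−12=-2≡24 → Y
Q(16): 16−12=4 → E
Z(25): 25−12=13 → N
A(0): 0−12=-12≡14 → O
L(11): 11−12=-1≡25 → Z
C(2): 2−12=-10≡16 → Q
L(11): 11−12=-1≡25 → Z
C(2): 2−12=-10≡16 → Q
L(11): 11−12=-1≡25 → Z
R(17): 17−12=5 → F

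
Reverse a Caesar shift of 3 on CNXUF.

C(2): 2−3=-1≡25 → Z
N(13): 13−3=10 → K
X(23): 23−3=20 → U
U(20): 20−3=17 → R
F(5): 5−3=2 → C

ZKURC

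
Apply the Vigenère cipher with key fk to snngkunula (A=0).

xxsqpeseqk

Repeat the key across the message: fkfkfkfkfk
s(18)+f(5): 23 → x
n(13)+k(10): 23 → x
n(13)+f(5): 18 → s
g(6)+k(10): 16 → q
k(10)+f(5): 15 → p
u(20)+k(10): 30≡4 → e
n(13)+f(5): 18 → s
u(20)+k(10): 30≡4 → e
l(11)+f(5): 16 → q
a(0)+k(10): 10 → k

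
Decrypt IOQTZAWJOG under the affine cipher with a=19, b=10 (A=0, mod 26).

ESOVJUCPSI

The inverse of 19 mod 26 is 11, since 19·11=209≡1. Apply D(y)=11·(y−10) mod 26:
I(8): 11·(8−10)=-22≡4 → E
O(14): 11·(14−10)=44≡18 → S
Q(16): 11·(16−10)=66≡14 → O
T(19): 11·(19−10)=99≡21 → V
Z(25): 11·(25−10)=165≡9 → J
A(0): 11·(0−10)=-110≡20 → U
W(22): 11·(22−10)=132≡2 → C
J(9): 11·(9−10)=-11≡15 → P
O(14): 11·(14−10)=44≡18 → S
G(6): 11·(6−10)=-44≡8 → I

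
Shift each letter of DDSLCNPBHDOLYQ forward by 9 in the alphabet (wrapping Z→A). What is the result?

MMBULWYKQMXUHZ

D(3): 3+9=12 → M
D(3): 3+9=12 → M
S(18): 18+9=27≡1 → B
L(11): 11+9=20 → U
C(2): 2+9=11 → L
N(13): 13+9=22 → W
P(15): 15+9=24 → Y
B(1): 1+9=10 → K
H(7): 7+9=16 → Q
D(3): 3+9=12 → M
O(14): 14+9=23 → X
L(11): 11+9=20 → U
Y(24): 24+9=33≡7 → H
Q(16): 16+9=25 → Z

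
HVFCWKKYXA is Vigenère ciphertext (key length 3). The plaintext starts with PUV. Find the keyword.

SBK

Subtract each crib letter from the matching ciphertext letter (mod 26):
H(7)−P(15)=-8≡18 → S
V(21)−U(20)=1 → B
F(5)−V(21)=-16≡10 → K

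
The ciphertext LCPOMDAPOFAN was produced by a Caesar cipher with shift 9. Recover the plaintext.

L(11): 11−9=2 → C
C(2): 2−9=-7≡19 → T
P(15): 15−9=6 → G
O(14): 14−9=5 → F
M(12): 12−9=3 → D
D(3): 3−9=-6≡20 → U
A(0): 0−9=-9≡17 → R
P(15): 15−9=6 → G
O(14): 14−9=5 → F
F(5): 5−9=-4≡22 → W
A(0): 0−9=-9≡17 → R
N(13): 13−9=4 → E

CTGFDURGFWRE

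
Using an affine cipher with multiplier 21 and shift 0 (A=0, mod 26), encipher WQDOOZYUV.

W(22): 21·22+0=462≡20 → U
Q(16): 21·16+0=336≡24 → Y
D(3): 21·3+0=63≡11 → L
O(14): 21·14+0=294≡8 → I
O(14): 21·14+0=294≡8 → I
Z(25): 21·25+0=525≡5 → F
Y(24): 21·24+0=504≡10 → K
U(20): 21·20+0=420≡4 → E
V(21): 21·21+0=441≡25 → Z

UYLIIFKEZ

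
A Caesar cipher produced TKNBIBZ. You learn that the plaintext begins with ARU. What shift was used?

19

From the crib: T(19)−A(0)=19, so the shift is 19.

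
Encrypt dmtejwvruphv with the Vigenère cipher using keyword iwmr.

Repeat the key across the message: iwmriwmriwmr
d(3)+i(8): 11 → l
m(12)+w(22): 34≡8 → i
t(19)+m(12): 31≡5 → f
e(4)+r(17): 21 → v
j(9)+i(8): 17 → r
w(22)+w(22): 44≡18 → s
v(21)+m(12): 33≡7 → h
r(17)+r(17): 34≡8 → i
u(20)+i(8): 28≡2 → c
p(15)+w(22): 37≡11 → l
h(7)+m(12): 19 → t
v(21)+r(17): 38≡12 → m

lifvrshicltm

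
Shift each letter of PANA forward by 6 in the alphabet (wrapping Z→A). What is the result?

VGTG

P(15): 15+6=21 → V
A(0): 0+6=6 → G
N(13): 13+6=19 → T
A(0): 0+6=6 → G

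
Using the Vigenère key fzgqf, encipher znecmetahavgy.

Repeat the key across the message: fzgqffzgqffzg
z(25)+f(5): 30≡4 → e
n(13)+z(25): 38≡12 → m
e(4)+g(6): 10 → k
c(2)+q(16): 18 → s
m(12)+f(5): 17 → r
e(4)+f(5): 9 → j
t(19)+z(25): 44≡18 → s
a(0)+g(6): 6 → g
h(7)+q(16): 23 → x
a(0)+f(5): 5 → f
v(21)+f(5): 26≡0 → a
g(6)+z(25): 31≡5 → f
y(24)+g(6): 30≡4 → e

emksrjsgxfafe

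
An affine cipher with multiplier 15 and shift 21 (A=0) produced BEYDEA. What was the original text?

The inverse of 15 mod 26 is 7, since 15·7=105≡1. Apply D(y)=7·(y−21) mod 26:
B(1): 7·(1−21)=-140≡16 → Q
E(4): 7·(4−21)=-119≡11 → L
Y(24): 7·(24−21)=21 → V
D(3): 7·(3−21)=-126≡4 → E
E(4): 7·(4−21)=-119≡11 → L
A(0): 7·(0−21)=-147≡9 → J

QLVELJ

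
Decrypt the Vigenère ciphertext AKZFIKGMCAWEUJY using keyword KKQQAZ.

QAJPILWCMKWFKZI

Repeat the key across the ciphertext: KKQQAZKKQQAZKKQ
A(0)−K(10): -10≡16 → Q
K(10)−K(10): 0 → A
Z(25)−Q(16): 9 → J
F(5)−Q(16): -11≡15 → P
I(8)−A(0): 8 → I
K(10)−Z(25): -15≡11 → L
G(6)−K(10): -4≡22 → W
M(12)−K(10): 2 → C
C(2)−Q(16): -14≡12 → M
A(0)−Q(16): -16≡10 → K
W(22)−A(0): 22 → W
E(4)−Z(25): -21≡5 → F
U(20)−K(10): 10 → K
J(9)−K(10): -1≡25 → Z
Y(24)−Q(16): 8 → I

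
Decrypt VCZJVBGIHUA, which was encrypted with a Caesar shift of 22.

V(21): 21−22=-1≡25 → Z
C(2): 2−22=-20≡6 → G
Z(25): 25−22=3 → D
J(9): 9−22=-13≡13 → N
V(21): 21−22=-1≡25 → Z
B(1): 1−22=-21≡5 → F
G(6): 6−22=-16≡10 → K
I(8): 8−22=-14≡12 → M
H(7): 7−22=-15≡11 → L
U(20): 20−22=-2≡24 → Y
A(0): 0−22=-22≡4 → E

ZGDNZFKMLYE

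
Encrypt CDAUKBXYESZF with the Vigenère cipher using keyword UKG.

WNGOUHRIKMJL

Repeat the key across the message: UKGUKGUKGUKG
C(2)+U(20): 22 → W
D(3)+K(10): 13 → N
A(0)+G(6): 6 → G
U(20)+U(20): 40≡14 → O
K(10)+K(10): 20 → U
B(1)+G(6): 7 → H
X(23)+U(20): 43≡17 → R
Y(24)+K(10): 34≡8 → I
E(4)+G(6): 10 → K
S(18)+U(20): 38≡12 → M
Z(25)+K(10): 35≡9 → J
F(5)+G(6): 11 → L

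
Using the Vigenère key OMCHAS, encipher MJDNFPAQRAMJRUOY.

AVFUFHOCTHMBFGQF

Repeat the key across the message: OMCHASOMCHASOMCH
M(12)+O(14): 26≡0 → A
J(9)+M(12): 21 → V
D(3)+C(2): 5 → F
N(13)+H(7): 20 → U
F(5)+A(0): 5 → F
P(15)+S(18): 33≡7 → H
A(0)+O(14): 14 → O
Q(16)+M(12): 28≡2 → C
R(17)+C(2): 19 → T
A(0)+H(7): 7 → H
M(12)+A(0): 12 → M
J(9)+S(18): 27≡1 → B
R(17)+O(14): 31≡5 → F
U(20)+M(12): 32≡6 → G
O(14)+C(2): 16 → Q
Y(24)+H(7): 31≡5 → F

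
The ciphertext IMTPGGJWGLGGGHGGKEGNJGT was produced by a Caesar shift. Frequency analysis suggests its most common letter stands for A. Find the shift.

6

The most frequent ciphertext letter is G (appears 10 times).
G is position 6; A is position 0.
Shift = 6.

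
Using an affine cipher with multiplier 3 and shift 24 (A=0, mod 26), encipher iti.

i(8): 3·8+24=48≡22 → w
t(19): 3·19+24=81≡3 → d
i(8): 3·8+24=48≡22 → w

wdw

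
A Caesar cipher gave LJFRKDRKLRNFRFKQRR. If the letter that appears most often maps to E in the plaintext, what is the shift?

The most frequent ciphertext letter is R (appears 6 times).
R is position 17; E is position 4.
Shift = 13.

13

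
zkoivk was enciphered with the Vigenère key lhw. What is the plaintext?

odsxoo

Repeat the key across the ciphertext: lhwlhw
z(25)−l(11): 14 → o
k(10)−h(7): 3 → d
o(14)−w(22): -8≡18 → s
i(8)−l(11): -3≡23 → x
v(21)−h(7): 14 → o
k(10)−w(22): -12≡14 → o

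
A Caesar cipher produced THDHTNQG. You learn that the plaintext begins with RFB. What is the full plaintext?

RFBFRLOE

From the crib: T(19)−R(17)=2, so the shift is 2.
Subtract 2 from each ciphertext letter:
T(19): 19−2=17 → R
H(7): 7−2=5 → F
D(3): 3−2=1 → B
H(7): 7−2=5 → F
T(19): 19−2=17 → R
N(13): 13−2=11 → L
Q(16): 16−2=14 → O
G(6): 6−2=4 → E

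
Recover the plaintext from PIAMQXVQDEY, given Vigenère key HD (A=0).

Repeat the key across the ciphertext: HDHDHDHDHDH
P(15)−H(7): 8 → I
I(8)−D(3): 5 → F
A(0)−H(7): -7≡19 → T
M(12)−D(3): 9 → J
Q(16)−H(7): 9 → J
X(23)−D(3): 20 → U
V(21)−H(7): 14 → O
Q(16)−D(3): 13 → N
D(3)−H(7): -4≡22 → W
E(4)−D(3): 1 → B
Y(24)−H(7): 17 → R

IFTJJUONWBR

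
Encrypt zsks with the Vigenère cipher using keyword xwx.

Repeat the key across the message: xwxx
z(25)+x(23): 48≡22 → w
s(18)+w(22): 40≡14 → o
k(10)+x(23): 33≡7 → h
s(18)+x(23): 41≡15 → p

wohp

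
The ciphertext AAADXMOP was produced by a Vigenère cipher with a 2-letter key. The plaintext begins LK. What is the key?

Subtract each crib letter from the matching ciphertext letter (mod 26):
A(0)−L(11)=-11≡15 → P
A(0)−K(10)=-10≡16 → Q

PQ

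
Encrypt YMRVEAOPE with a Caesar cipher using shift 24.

WKPTCYMNC

Y(24): 24+24=48≡22 → W
M(12): 12+24=36≡10 → K
R(17): 17+24=41≡15 → P
V(21): 21+24=45≡19 → T
E(4): 4+24=28≡2 → C
A(0): 0+24=24 → Y
O(14): 14+24=38≡12 → M
P(15): 15+24=39≡13 → N
E(4): 4+24=28≡2 → C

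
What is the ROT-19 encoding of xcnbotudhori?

qvguhmnwahkb

x(23): 23+19=42≡16 → q
c(2): 2+19=21 → v
n(13): 13+19=32≡6 → g
b(1): 1+19=20 → u
o(14): 14+19=33≡7 → h
t(19): 19+19=38≡12 → m
u(20): 20+19=39≡13 → n
d(3): 3+19=22 → w
h(7): 7+19=26≡0 → a
o(14): 14+19=33≡7 → h
r(17): 17+19=36≡10 → k
i(8): 8+19=27≡1 → b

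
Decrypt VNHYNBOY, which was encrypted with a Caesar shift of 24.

V(21): 21−24=-3≡23 → X
N(13): 13−24=-11≡15 → P
H(7): 7−24=-17≡9 → J
Y(24): 24−24=0 → A
N(13): 13−24=-11≡15 → P
B(1): 1−24=-23≡3 → D
O(14): 14−24=-10≡16 → Q
Y(24): 24−24=0 → A

XPJAPDQA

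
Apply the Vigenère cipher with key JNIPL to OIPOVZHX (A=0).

Repeat the key across the message: JNIPLJNI
O(14)+J(9): 23 → X
I(8)+N(13): 21 → V
P(15)+I(8): 23 → X
O(14)+P(15): 29≡3 → D
V(21)+L(11): 32≡6 → G
Z(25)+J(9): 34≡8 → I
H(7)+N(13): 20 → U
X(23)+I(8): 31≡5 → F

XVXDGIUF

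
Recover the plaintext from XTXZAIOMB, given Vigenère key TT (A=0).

Repeat the key across the ciphertext: TTTTTTTTT
X(23)−T(19): 4 → E
T(19)−T(19): 0 → A
X(23)−T(19): 4 → E
Z(25)−T(19): 6 → G
A(0)−T(19): -19≡7 → H
I(8)−T(19): -11≡15 → P
O(14)−T(19): -5≡21 → V
M(12)−T(19): -7≡19 → T
B(1)−T(19): -18≡8 → I

EAEGHPVTI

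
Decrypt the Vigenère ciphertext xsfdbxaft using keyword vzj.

Repeat the key across the ciphertext: vzjvzjvzj
x(23)−v(21): 2 → c
s(18)−z(25): -7≡19 → t
f(5)−j(9): -4≡22 → w
d(3)−v(21): -18≡8 → i
b(1)−z(25): -24≡2 → c
x(23)−j(9): 14 → o
a(0)−v(21): -21≡5 → f
f(5)−z(25): -20≡6 → g
t(19)−j(9): 10 → k

ctwicofgk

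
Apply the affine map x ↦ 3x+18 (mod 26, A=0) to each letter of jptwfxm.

tlxghjc

j(9): 3·9+18=45≡19 → t
p(15): 3·15+18=63≡11 → l
t(19): 3·19+18=75≡23 → x
w(22): 3·22+18=84≡6 → g
f(5): 3·5+18=33≡7 → h
x(23): 3·23+18=87≡9 → j
m(12): 3·12+18=54≡2 → c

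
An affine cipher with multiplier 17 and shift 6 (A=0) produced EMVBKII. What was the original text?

The inverse of 17 mod 26 is 23, since 17·23=391≡1. Apply D(y)=23·(y−6) mod 26:
E(4): 23·(4−6)=-46≡6 → G
M(12): 23·(12−6)=138≡8 → I
V(21): 23·(21−6)=345≡7 → H
B(1): 23·(1−6)=-115≡15 → P
K(10): 23·(10−6)=92≡14 → O
I(8): 23·(8−6)=46≡20 → U
I(8): 23·(8−6)=46≡20 → U

GIHPOUU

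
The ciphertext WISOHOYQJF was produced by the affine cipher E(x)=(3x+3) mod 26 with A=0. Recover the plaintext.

The inverse of 3 mod 26 is 9, since 3·9=27≡1. Apply D(y)=9·(y−3) mod 26:
W(22): 9·(22−3)=171≡15 → P
I(8): 9·(8−3)=45≡19 → T
S(18): 9·(18−3)=135≡5 → F
O(14): 9·(14−3)=99≡21 → V
H(7): 9·(7−3)=36≡10 → K
O(14): 9·(14−3)=99≡21 → V
Y(24): 9·(24−3)=189≡7 → H
Q(16): 9·(16−3)=117≡13 → N
J(9): 9·(9−3)=54≡2 → C
F(5): 9·(5−3)=18 → S

PTFVKVHNCS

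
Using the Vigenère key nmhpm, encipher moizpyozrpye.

Repeat the key across the message: nmhpmnmhpmnm
m(12)+n(13): 25 → z
o(14)+m(12): 26≡0 → a
i(8)+h(7): 15 → p
z(25)+p(15): 40≡14 → o
p(15)+m(12): 27≡1 → b
y(24)+n(13): 37≡11 → l
o(14)+m(12): 26≡0 → a
z(25)+h(7): 32≡6 → g
r(17)+p(15): 32≡6 → g
p(15)+m(12): 27≡1 → b
y(24)+n(13): 37≡11 → l
e(4)+m(12): 16 → q

zapoblaggblq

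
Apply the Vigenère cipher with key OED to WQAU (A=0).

Repeat the key across the message: OEDO
W(22)+O(14): 36≡10 → K
Q(16)+E(4): 20 → U
A(0)+D(3): 3 → D
U(20)+O(14): 34≡8 → I

KUDI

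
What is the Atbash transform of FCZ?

F(5) → U(20)
C(2) → X(23)
Z(25) → A(0)

UXA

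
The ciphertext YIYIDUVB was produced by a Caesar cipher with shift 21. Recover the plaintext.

DNDNIZAG

Y(24): 24−21=3 → D
I(8): 8−21=-13≡13 → N
Y(24): 24−21=3 → D
I(8): 8−21=-13≡13 → N
D(3): 3−21=-18≡8 → I
U(20): 20−21=-1≡25 → Z
V(21): 21−21=0 → A
B(1): 1−21=-20≡6 → G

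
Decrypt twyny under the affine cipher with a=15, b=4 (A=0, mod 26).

The inverse of 15 mod 26 is 7, since 15·7=105≡1. Apply D(y)=7·(y−4) mod 26:
t(19): 7·(19−4)=105≡1 → b
w(22): 7·(22−4)=126≡22 → w
y(24): 7·(24−4)=140≡10 → k
n(13): 7·(13−4)=63≡11 → l
y(24): 7·(24−4)=140≡10 → k

bwklk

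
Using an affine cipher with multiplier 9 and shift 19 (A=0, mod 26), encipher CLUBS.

LORCZ

C(2): 9·2+19=37≡11 → L
L(11): 9·11+19=118≡14 → O
U(20): 9·20+19=199≡17 → R
B(1): 9·1+19=28≡2 → C
S(18): 9·18+19=181≡25 → Z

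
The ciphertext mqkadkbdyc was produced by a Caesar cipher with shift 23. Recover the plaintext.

ptndgnegbf

m(12): 12−23=-11≡15 → p
q(16): 16−23=-7≡19 → t
k(10): 10−23=-13≡13 → n
a(0): 0−23=-23≡3 → d
d(3): 3−23=-20≡6 → g
k(10): 10−23=-13≡13 → n
b(1): 1−23=-22≡4 → e
d(3): 3−23=-20≡6 → g
y(24): 24−23=1 → b
c(2): 2−23=-21≡5 → f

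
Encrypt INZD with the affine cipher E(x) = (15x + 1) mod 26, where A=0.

I(8): 15·8+1=121≡17 → R
N(13): 15·13+1=196≡14 → O
Z(25): 15·25+1=376≡12 → M
D(3): 15·3+1=46≡20 → U

ROMU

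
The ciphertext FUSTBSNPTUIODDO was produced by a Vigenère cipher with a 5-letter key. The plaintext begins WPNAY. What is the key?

Subtract each crib letter from the matching ciphertext letter (mod 26):
F(5)−W(22)=-17≡9 → J
U(20)−P(15)=5 → F
S(18)−N(13)=5 → F
T(19)−A(0)=19 → T
B(1)−Y(24)=-23≡3 → D

JFFTD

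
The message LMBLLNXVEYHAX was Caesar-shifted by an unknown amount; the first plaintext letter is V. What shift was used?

16

From the crib: L(11)−V(21)=-10≡16, so the shift is 16.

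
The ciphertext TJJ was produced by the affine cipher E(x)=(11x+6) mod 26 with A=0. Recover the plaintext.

The inverse of 11 mod 26 is 19, since 11·19=209≡1. Apply D(y)=19·(y−6) mod 26:
T(19): 19·(19−6)=247≡13 → N
J(9): 19·(9−6)=57≡5 → F
J(9): 19·(9−6)=57≡5 → F

NFF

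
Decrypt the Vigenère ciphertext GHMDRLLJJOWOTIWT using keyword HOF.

Repeat the key across the ciphertext: HOFHOFHOFHOFHOFH
G(6)−H(7): -1≡25 → Z
H(7)−O(14): -7≡19 → T
M(12)−F(5): 7 → H
D(3)−H(7): -4≡22 → W
R(17)−O(14): 3 → D
L(11)−F(5): 6 → G
L(11)−H(7): 4 → E
J(9)−O(14): -5≡21 → V
J(9)−F(5): 4 → E
O(14)−H(7): 7 → H
W(22)−O(14): 8 → I
O(14)−F(5): 9 → J
T(19)−H(7): 12 → M
I(8)−O(14): -6≡20 → U
W(22)−F(5): 17 → R
T(19)−H(7): 12 → M

ZTHWDGEVEHIJMURM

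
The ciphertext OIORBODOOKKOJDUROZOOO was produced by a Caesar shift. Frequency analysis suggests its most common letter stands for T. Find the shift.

21

The most frequent ciphertext letter is O (appears 10 times).
O is position 14; T is position 19.
Shift = -5≡21.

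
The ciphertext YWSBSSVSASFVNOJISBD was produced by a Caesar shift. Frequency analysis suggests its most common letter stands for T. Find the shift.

25

The most frequent ciphertext letter is S (appears 6 times).
S is position 18; T is position 19.
Shift = -1≡25.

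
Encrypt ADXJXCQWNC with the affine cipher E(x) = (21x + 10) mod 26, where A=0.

KVZRZAIEXA

A(0): 21·0+10=10 → K
D(3): 21·3+10=73≡21 → V
X(23): 21·23+10=493≡25 → Z
J(9): 21·9+10=199≡17 → R
X(23): 21·23+10=493≡25 → Z
C(2): 21·2+10=52≡0 → A
Q(16): 21·16+10=346≡8 → I
W(22): 21·22+10=472≡4 → E
N(13): 21·13+10=283≡23 → X
C(2): 21·2+10=52≡0 → A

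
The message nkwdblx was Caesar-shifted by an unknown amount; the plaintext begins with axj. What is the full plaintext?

From the crib: n(13)−a(0)=13, so the shift is 13.
Subtract 13 from each ciphertext letter:
n(13): 13−13=0 → a
k(10): 10−13=-3≡23 → x
w(22): 22−13=9 → j
d(3): 3−13=-10≡16 → q
b(1): 1−13=-12≡14 → o
l(11): 11−13=-2≡24 → y
x(23): 23−13=10 → k

axjqoyk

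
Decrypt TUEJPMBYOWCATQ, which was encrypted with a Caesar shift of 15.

EFPUAXMJZHNLEB

T(19): 19−15=4 → E
U(20): 20−15=5 → F
E(4): 4−15=-11≡15 → P
J(9): 9−15=-6≡20 → U
P(15): 15−15=0 → A
M(12): 12−15=-3≡23 → X
B(1): 1−15=-14≡12 → M
Y(24): 24−15=9 → J
O(14): 14−15=-1≡25 → Z
W(22): 22−15=7 → H
C(2): 2−15=-13≡13 → N
A(0): 0−15=-15≡11 → L
T(19): 19−15=4 → E
Q(16): 16−15=1 → B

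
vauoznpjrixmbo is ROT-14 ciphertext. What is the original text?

v(21): 21−14=7 → h
a(0): 0−14=-14≡12 → m
u(20): 20−14=6 → g
o(14): 14−14=0 → a
z(25): 25−14=11 → l
n(13): 13−14=-1≡25 → z
p(15): 15−14=1 → b
j(9): 9−14=-5≡21 → v
r(17): 17−14=3 → d
i(8): 8−14=-6≡20 → u
x(23): 23−14=9 → j
m(12): 12−14=-2≡24 → y
b(1): 1−14=-13≡13 → n
o(14): 14−14=0 → a

hmgalzbvdujyna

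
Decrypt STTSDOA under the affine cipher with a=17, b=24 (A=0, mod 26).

SPPSLEU

The inverse of 17 mod 26 is 23, since 17·23=391≡1. Apply D(y)=23·(y−24) mod 26:
S(18): 23·(18−24)=-138≡18 → S
T(19): 23·(19−24)=-115≡15 → P
T(19): 23·(19−24)=-115≡15 → P
S(18): 23·(18−24)=-138≡18 → S
D(3): 23·(3−24)=-483≡11 → L
O(14): 23·(14−24)=-230≡4 → E
A(0): 23·(0−24)=-552≡20 → U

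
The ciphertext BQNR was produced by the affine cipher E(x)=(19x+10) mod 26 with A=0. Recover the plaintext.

FOHZ

The inverse of 19 mod 26 is 11, since 19·11=209≡1. Apply D(y)=11·(y−10) mod 26:
B(1): 11·(1−10)=-99≡5 → F
Q(16): 11·(16−10)=66≡14 → O
N(13): 11·(13−10)=33≡7 → H
R(17): 11·(17−10)=77≡25 → Z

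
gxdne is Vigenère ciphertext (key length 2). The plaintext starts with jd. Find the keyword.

Subtract each crib letter from the matching ciphertext letter (mod 26):
g(6)−j(9)=-3≡23 → x
x(23)−d(3)=20 → u

xu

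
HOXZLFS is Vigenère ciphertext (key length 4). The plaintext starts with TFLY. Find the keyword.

Subtract each crib letter from the matching ciphertext letter (mod 26):
H(7)−T(19)=-12≡14 → O
O(14)−F(5)=9 → J
X(23)−L(11)=12 → M
Z(25)−Y(24)=1 → B

OJMB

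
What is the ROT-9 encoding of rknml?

r(17): 17+9=26≡0 → a
k(10): 10+9=19 → t
n(13): 13+9=22 → w
m(12): 12+9=21 → v
l(11): 11+9=20 → u

atwvu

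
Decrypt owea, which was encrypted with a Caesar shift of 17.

o(14): 14−17=-3≡23 → x
w(22): 22−17=5 → f
e(4): 4−17=-13≡13 → n
a(0): 0−17=-17≡9 → j

xfnj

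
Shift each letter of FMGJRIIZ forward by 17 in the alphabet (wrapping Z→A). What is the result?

F(5): 5+17=22 → W
M(12): 12+17=29≡3 → D
G(6): 6+17=23 → X
J(9): 9+17=26≡0 → A
R(17): 17+17=34≡8 → I
I(8): 8+17=25 → Z
I(8): 8+17=25 → Z
Z(25): 25+17=42≡16 → Q

WDXAIZZQ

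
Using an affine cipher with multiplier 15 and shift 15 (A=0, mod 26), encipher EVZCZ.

XSATA

E(4): 15·4+15=75≡23 → X
V(21): 15·21+15=330≡18 → S
Z(25): 15·25+15=390≡0 → A
C(2): 15·2+15=45≡19 → T
Z(25): 15·25+15=390≡0 → A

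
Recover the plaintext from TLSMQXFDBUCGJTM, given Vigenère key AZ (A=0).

Repeat the key across the ciphertext: AZAZAZAZAZAZAZA
T(19)−A(0): 19 → T
L(11)−Z(25): -14≡12 → M
S(18)−A(0): 18 → S
M(12)−Z(25): -13≡13 → N
Q(16)−A(0): 16 → Q
X(23)−Z(25): -2≡24 → Y
F(5)−A(0): 5 → F
D(3)−Z(25): -22≡4 → E
B(1)−A(0): 1 → B
U(20)−Z(25): -5≡21 → V
C(2)−A(0): 2 → C
G(6)−Z(25): -19≡7 → H
J(9)−A(0): 9 → J
T(19)−Z(25): -6≡20 → U
M(12)−A(0): 12 → M

TMSNQYFEBVCHJUM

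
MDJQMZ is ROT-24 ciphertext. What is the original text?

OFLSOB

M(12): 12−24=-12≡14 → O
D(3): 3−24=-21≡5 → F
J(9): 9−24=-15≡11 → L
Q(16): 16−24=-8≡18 → S
M(12): 12−24=-12≡14 → O
Z(25): 25−24=1 → B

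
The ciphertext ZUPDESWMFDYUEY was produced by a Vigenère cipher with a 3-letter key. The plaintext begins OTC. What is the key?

Subtract each crib letter from the matching ciphertext letter (mod 26):
Z(25)−O(14)=11 → L
U(20)−T(19)=1 → B
P(15)−C(2)=13 → N

LBN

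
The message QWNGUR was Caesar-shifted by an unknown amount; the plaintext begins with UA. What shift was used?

From the crib: Q(16)−U(20)=-4≡22, so the shift is 22.

22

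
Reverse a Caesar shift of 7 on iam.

btf

i(8): 8−7=1 → b
a(0): 0−7=-7≡19 → t
m(12): 12−7=5 → f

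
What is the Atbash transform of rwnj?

r(17) → i(8)
w(22) → d(3)
n(13) → m(12)
j(9) → q(16)

idmq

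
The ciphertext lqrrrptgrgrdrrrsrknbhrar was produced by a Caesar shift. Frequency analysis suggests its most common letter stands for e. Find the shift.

13

The most frequent ciphertext letter is r (appears 11 times).
r is position 17; e is position 4.
Shift = 13.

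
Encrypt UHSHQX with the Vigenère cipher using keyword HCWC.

BJOJXZ

Repeat the key across the message: HCWCHC
U(20)+H(7): 27≡1 → B
H(7)+C(2): 9 → J
S(18)+W(22): 40≡14 → O
H(7)+C(2): 9 → J
Q(16)+H(7): 23 → X
X(23)+C(2): 25 → Z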